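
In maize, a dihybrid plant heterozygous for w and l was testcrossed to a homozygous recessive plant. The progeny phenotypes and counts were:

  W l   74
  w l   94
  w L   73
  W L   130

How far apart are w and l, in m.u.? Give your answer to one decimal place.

The two most frequent classes, W L (130) and w l (94), are the parental types, so the F1 was W L / w l.
The recombinant classes are W l and w L: 74 + 73 = 147.
Recombination frequency = 147/371 = 0.3962 ≈ 39.6%, i.e. 39.6 m.u.

39.6 m.u.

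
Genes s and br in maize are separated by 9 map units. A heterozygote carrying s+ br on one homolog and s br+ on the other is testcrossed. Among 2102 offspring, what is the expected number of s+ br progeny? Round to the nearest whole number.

A map distance of 9 map units corresponds to a recombination frequency of 0.090.
The F1 is s+ br / s br+, so s+ br is a parental gamete class with expected frequency (1 − r)/2 = 0.910/2 = 0.4550.
Expected number = 0.4550 × 2102 = 956.41 ≈ 956.

956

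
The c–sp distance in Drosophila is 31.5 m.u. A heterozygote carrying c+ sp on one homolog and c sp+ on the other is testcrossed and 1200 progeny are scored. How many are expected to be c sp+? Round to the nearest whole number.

411

A map distance of 31.5 m.u. corresponds to a recombination frequency of 0.315.
The F1 is c+ sp / c sp+, so c sp+ is a parental gamete class with expected frequency (1 − r)/2 = 0.685/2 = 0.3425.
Expected number = 0.3425 × 1200 = 411.00 ≈ 411.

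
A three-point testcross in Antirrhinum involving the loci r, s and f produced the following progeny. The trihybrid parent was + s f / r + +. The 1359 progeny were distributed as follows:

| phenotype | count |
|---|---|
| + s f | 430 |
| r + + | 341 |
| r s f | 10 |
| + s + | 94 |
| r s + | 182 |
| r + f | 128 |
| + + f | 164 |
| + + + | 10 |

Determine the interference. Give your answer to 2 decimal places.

The two rarest classes, r s f and + + +, are the double crossovers. Comparing them with the parentals, only the r allele has switched, so r is the middle locus and the order is f – r – s.
f–r: (222 + 20)/1359 = 0.1781; r–s: (346 + 20)/1359 = 0.2693.
Expected DCO frequency = 0.1781 × 0.2693 ≈ 0.04796; observed = 20/1359 ≈ 0.01472.
Coefficient of coincidence = 0.01472/0.04796 ≈ 0.31; interference = 1 − 0.31 = 0.69.

0.69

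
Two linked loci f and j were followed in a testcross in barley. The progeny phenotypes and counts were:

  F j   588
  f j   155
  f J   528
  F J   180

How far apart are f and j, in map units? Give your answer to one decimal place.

23.1 map units

The two most frequent classes, F j (588) and f J (528), are the parental types, so the F1 was F j / f J.
The recombinant classes are F J and f j: 180 + 155 = 335.
Recombination frequency = 335/1451 = 0.2309 ≈ 23.1%, i.e. 23.1 map units.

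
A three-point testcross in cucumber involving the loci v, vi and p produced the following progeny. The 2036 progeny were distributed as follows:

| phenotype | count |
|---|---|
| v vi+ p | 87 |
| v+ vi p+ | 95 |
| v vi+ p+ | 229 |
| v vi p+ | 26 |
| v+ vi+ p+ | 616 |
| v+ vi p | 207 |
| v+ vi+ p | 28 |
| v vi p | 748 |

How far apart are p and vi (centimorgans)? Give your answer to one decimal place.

The two most frequent reciprocal classes, v+ vi+ p+ and v vi p, are the parental types, so the F1 was v+ vi+ p+ / v vi p.
The two rarest classes, v+ vi+ p and v vi p+, are the double crossovers. Comparing them with the parentals, only the p allele has switched, so p is the middle locus and the order is v – p – vi.
Crossovers in the p–vi interval produce the single-crossover classes v+ vi p+ and v vi+ p (95 + 87 = 182) plus the double crossovers (54).
RF(p–vi) = (182 + 54) / 2036 = 236/2036 = 0.1159 → 11.6 centimorgans.

11.6 centimorgans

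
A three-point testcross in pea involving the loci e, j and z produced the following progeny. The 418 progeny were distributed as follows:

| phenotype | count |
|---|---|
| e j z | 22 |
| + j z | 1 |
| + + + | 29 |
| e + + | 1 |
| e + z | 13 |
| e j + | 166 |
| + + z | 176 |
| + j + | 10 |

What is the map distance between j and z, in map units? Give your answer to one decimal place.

12.7 map units

The two most frequent reciprocal classes, + + z and e j +, are the parental types, so the F1 was + + z / e j +.
The two rarest classes, + j z and e + +, are the double crossovers. Comparing them with the parentals, only the j allele has switched, so j is the middle locus and the order is e – j – z.
Crossovers in the j–z interval produce the single-crossover classes + + + and e j z (29 + 22 = 51) plus the double crossovers (2).
RF(j–z) = (51 + 2) / 418 = 53/418 = 0.1268 → 12.7 map units.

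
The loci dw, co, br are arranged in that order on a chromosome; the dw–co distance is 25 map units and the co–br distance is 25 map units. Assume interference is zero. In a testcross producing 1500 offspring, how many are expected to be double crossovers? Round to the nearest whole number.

Map distances give recombination frequencies of 0.250 and 0.250 for the two intervals.
With no interference, expected double-crossover frequency = 0.250 × 0.250 = 0.06250.
Expected number = 0.06250 × 1500 = 93.75 ≈ 94.

94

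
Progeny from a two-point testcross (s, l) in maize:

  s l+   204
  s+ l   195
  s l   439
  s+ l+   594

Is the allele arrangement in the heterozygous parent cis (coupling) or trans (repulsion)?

The two most frequent classes are s+ l+ (594) and s l (439); these are the parental (non-recombinant) types.
So the F1 carried s+ l+ on one chromosome and s l on the other — the recessive alleles are on the same chromosome (cis / coupling).

cis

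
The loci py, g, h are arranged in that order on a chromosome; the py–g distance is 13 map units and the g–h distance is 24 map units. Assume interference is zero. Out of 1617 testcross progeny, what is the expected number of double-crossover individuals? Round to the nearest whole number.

Map distances give recombination frequencies of 0.130 and 0.240 for the two intervals.
With no interference, expected double-crossover frequency = 0.130 × 0.240 = 0.03120.
Expected number = 0.03120 × 1617 = 50.45 ≈ 50.

50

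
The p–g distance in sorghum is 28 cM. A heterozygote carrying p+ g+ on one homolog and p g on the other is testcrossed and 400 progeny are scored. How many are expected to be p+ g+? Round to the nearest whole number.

A map distance of 28 cM corresponds to a recombination frequency of 0.280.
The F1 is p+ g+ / p g, so p+ g+ is a parental gamete class with expected frequency (1 − r)/2 = 0.720/2 = 0.3600.
Expected number = 0.3600 × 400 = 144.00 ≈ 144.

144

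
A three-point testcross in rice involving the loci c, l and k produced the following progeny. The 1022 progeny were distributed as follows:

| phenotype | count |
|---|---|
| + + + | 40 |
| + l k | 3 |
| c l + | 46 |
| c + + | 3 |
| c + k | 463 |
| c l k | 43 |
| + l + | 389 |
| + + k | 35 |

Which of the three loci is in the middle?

k

The two most frequent reciprocal classes, c + k and + l +, are the parental types, so the F1 was c + k / + l +.
The two rarest classes, c + + and + l k, are the double crossovers. Comparing them with the parentals, only the k allele has switched, so k is the middle locus and the order is c – k – l.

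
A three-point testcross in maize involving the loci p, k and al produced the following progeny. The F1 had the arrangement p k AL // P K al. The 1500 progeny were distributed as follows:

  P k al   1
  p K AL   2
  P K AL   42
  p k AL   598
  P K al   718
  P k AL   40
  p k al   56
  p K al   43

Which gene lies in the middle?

The two rarest classes, p K AL and P k al, are the double crossovers. Comparing them with the parentals, only the k allele has switched, so k is the middle locus and the order is al – k – p.

k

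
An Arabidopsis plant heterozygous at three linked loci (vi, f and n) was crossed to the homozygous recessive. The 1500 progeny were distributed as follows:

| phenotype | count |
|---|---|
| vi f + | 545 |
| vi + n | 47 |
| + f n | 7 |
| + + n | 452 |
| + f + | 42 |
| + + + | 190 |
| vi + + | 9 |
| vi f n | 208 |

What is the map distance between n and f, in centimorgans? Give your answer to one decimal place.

The two most frequent reciprocal classes, + + n and vi f +, are the parental types, so the F1 was + + n / vi f +.
The two rarest classes, + f n and vi + +, are the double crossovers. Comparing them with the parentals, only the f allele has switched, so f is the middle locus and the order is vi – f – n.
Crossovers in the f–n interval produce the single-crossover classes + + + and vi f n (190 + 208 = 398) plus the double crossovers (16).
RF(f–n) = (398 + 16) / 1500 = 414/1500 = 0.2760 → 27.6 centimorgans.

27.6 centimorgans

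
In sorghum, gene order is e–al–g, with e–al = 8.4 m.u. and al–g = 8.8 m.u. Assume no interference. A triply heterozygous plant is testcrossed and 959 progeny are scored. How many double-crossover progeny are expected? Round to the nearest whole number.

7

Map distances give recombination frequencies of 0.084 and 0.088 for the two intervals.
With no interference, expected double-crossover frequency = 0.084 × 0.088 = 0.00739.
Expected number = 0.00739 × 959 = 7.09 ≈ 7.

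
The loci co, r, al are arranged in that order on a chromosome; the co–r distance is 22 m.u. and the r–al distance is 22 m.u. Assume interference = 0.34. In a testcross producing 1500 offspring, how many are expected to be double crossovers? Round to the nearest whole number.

Map distances give recombination frequencies of 0.220 and 0.220 for the two intervals.
With interference 0.34 (so coincidence = 0.66), expected double-crossover frequency = 0.220 × 0.220 × 0.66 = 0.03194.
Expected number = 0.03194 × 1500 = 47.92 ≈ 48.

48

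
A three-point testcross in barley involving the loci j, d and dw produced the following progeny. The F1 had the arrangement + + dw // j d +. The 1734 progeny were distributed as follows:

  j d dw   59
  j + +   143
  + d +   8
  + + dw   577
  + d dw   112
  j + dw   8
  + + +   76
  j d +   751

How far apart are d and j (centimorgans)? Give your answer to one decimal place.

15.6 centimorgans

The two rarest classes, j + dw and + d +, are the double crossovers. Comparing them with the parentals, only the j allele has switched, so j is the middle locus and the order is dw – j – d.
Crossovers in the j–d interval produce the single-crossover classes + d dw and j + + (112 + 143 = 255) plus the double crossovers (16).
RF(j–d) = (255 + 16) / 1734 = 271/1734 = 0.1563 → 15.6 centimorgans.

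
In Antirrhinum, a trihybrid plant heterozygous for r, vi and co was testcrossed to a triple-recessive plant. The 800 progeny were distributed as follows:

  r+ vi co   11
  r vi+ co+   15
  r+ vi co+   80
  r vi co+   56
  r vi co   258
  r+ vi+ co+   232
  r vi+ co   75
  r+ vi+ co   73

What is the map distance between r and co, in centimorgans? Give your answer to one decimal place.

19.4 centimorgans

The two most frequent reciprocal classes, r vi co and r+ vi+ co+, are the parental types, so the F1 was r vi co / r+ vi+ co+.
The two rarest classes, r+ vi co and r vi+ co+, are the double crossovers. Comparing them with the parentals, only the r allele has switched, so r is the middle locus and the order is co – r – vi.
Crossovers in the co–r interval produce the single-crossover classes r vi co+ and r+ vi+ co (56 + 73 = 129) plus the double crossovers (26).
RF(co–r) = (129 + 26) / 800 = 155/800 = 0.1938 → 19.4 centimorgans.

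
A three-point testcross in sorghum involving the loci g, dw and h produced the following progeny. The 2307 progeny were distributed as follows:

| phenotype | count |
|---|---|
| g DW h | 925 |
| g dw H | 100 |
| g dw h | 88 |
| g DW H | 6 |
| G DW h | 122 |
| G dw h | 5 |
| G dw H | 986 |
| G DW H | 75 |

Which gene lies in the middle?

The two most frequent reciprocal classes, g DW h and G dw H, are the parental types, so the F1 was g DW h / G dw H.
The two rarest classes, g DW H and G dw h, are the double crossovers. Comparing them with the parentals, only the h allele has switched, so h is the middle locus and the order is g – h – dw.

h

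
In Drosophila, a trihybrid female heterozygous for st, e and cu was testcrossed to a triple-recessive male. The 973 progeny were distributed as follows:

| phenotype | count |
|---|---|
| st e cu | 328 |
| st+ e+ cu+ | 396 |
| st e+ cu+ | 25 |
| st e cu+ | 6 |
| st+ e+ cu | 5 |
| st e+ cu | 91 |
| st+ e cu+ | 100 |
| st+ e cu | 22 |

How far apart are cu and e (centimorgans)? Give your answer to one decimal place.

The two most frequent reciprocal classes, st+ e+ cu+ and st e cu, are the parental types, so the F1 was st+ e+ cu+ / st e cu.
The two rarest classes, st+ e+ cu and st e cu+, are the double crossovers. Comparing them with the parentals, only the cu allele has switched, so cu is the middle locus and the order is e – cu – st.
Crossovers in the e–cu interval produce the single-crossover classes st+ e cu+ and st e+ cu (100 + 91 = 191) plus the double crossovers (11).
RF(e–cu) = (191 + 11) / 973 = 202/973 = 0.2076 → 20.8 centimorgans.

20.8 centimorgans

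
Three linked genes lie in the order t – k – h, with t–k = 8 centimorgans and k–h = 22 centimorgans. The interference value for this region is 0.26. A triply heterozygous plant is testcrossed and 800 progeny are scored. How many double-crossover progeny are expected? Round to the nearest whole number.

10

Map distances give recombination frequencies of 0.080 and 0.220 for the two intervals.
With interference 0.26 (so coincidence = 0.74), expected double-crossover frequency = 0.080 × 0.220 × 0.74 = 0.01302.
Expected number = 0.01302 × 800 = 10.42 ≈ 10.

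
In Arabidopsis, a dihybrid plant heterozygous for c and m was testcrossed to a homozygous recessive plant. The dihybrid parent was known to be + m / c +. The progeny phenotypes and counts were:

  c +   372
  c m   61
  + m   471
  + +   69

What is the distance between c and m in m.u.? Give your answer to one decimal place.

13.4 m.u.

The recombinant classes are + + and c m: 69 + 61 = 130.
Recombination frequency = 130/973 = 0.1336 ≈ 13.4%, i.e. 13.4 m.u.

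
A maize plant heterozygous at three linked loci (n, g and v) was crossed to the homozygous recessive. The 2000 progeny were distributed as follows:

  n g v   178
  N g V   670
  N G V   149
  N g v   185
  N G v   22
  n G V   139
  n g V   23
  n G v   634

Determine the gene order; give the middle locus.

n

The two most frequent reciprocal classes, n G v and N g V, are the parental types, so the F1 was n G v / N g V.
The two rarest classes, N G v and n g V, are the double crossovers. Comparing them with the parentals, only the n allele has switched, so n is the middle locus and the order is g – n – v.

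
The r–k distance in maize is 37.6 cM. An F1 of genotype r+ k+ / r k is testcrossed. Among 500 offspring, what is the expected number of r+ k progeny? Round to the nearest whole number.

A map distance of 37.6 cM corresponds to a recombination frequency of 0.376.
The F1 is r+ k+ / r k, so r+ k is a recombinant gamete class with expected frequency r/2 = 0.376/2 = 0.1880.
Expected number = 0.1880 × 500 = 94.00 ≈ 94.

94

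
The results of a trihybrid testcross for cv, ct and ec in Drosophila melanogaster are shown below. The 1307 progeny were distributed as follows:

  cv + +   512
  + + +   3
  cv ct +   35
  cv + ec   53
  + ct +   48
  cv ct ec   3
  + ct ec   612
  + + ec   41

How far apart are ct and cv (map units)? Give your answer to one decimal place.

The two most frequent reciprocal classes, cv + + and + ct ec, are the parental types, so the F1 was cv + + / + ct ec.
The two rarest classes, + + + and cv ct ec, are the double crossovers. Comparing them with the parentals, only the cv allele has switched, so cv is the middle locus and the order is ct – cv – ec.
Crossovers in the ct–cv interval produce the single-crossover classes cv ct + and + + ec (35 + 41 = 76) plus the double crossovers (6).
RF(ct–cv) = (76 + 6) / 1307 = 82/1307 = 0.0627 → 6.3 map units.

6.3 map units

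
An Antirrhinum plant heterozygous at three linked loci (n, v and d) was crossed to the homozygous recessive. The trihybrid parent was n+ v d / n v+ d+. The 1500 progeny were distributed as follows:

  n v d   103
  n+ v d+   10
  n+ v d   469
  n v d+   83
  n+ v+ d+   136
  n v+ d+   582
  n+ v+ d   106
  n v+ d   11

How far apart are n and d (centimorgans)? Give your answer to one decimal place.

17.3 centimorgans

The two rarest classes, n+ v d+ and n v+ d, are the double crossovers. Comparing them with the parentals, only the d allele has switched, so d is the middle locus and the order is n – d – v.
Crossovers in the n–d interval produce the single-crossover classes n v d and n+ v+ d+ (103 + 136 = 239) plus the double crossovers (21).
RF(n–d) = (239 + 21) / 1500 = 260/1500 = 0.1733 → 17.3 centimorgans.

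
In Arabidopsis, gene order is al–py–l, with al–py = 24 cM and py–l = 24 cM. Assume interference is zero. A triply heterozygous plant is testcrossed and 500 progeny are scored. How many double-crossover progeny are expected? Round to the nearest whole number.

Map distances give recombination frequencies of 0.240 and 0.240 for the two intervals.
With no interference, expected double-crossover frequency = 0.240 × 0.240 = 0.05760.
Expected number = 0.05760 × 500 = 28.80 ≈ 29.

29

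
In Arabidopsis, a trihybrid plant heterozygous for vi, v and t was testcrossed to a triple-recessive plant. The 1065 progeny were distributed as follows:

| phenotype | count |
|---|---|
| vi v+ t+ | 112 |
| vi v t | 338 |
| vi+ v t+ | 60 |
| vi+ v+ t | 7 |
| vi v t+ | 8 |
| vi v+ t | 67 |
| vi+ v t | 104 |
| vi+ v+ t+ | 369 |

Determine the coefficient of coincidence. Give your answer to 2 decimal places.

0.49

The two most frequent reciprocal classes, vi+ v+ t+ and vi v t, are the parental types, so the F1 was vi+ v+ t+ / vi v t.
The two rarest classes, vi+ v+ t and vi v t+, are the double crossovers. Comparing them with the parentals, only the t allele has switched, so t is the middle locus and the order is vi – t – v.
vi–t: (216 + 15)/1065 = 0.2169; t–v: (127 + 15)/1065 = 0.1333.
Expected DCO frequency = 0.2169 × 0.1333 ≈ 0.02891; observed = 15/1065 ≈ 0.01408.
Coefficient of coincidence = 0.01408/0.02891 ≈ 0.49.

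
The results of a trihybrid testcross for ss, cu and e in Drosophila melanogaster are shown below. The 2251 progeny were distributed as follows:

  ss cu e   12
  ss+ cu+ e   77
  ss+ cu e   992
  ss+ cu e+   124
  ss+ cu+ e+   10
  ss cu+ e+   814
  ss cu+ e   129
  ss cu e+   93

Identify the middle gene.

ss

The two most frequent reciprocal classes, ss cu+ e+ and ss+ cu e, are the parental types, so the F1 was ss cu+ e+ / ss+ cu e.
The two rarest classes, ss+ cu+ e+ and ss cu e, are the double crossovers. Comparing them with the parentals, only the ss allele has switched, so ss is the middle locus and the order is cu – ss – e.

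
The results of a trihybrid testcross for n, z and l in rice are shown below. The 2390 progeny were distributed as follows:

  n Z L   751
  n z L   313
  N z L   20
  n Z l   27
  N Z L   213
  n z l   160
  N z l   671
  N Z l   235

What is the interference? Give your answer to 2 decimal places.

The two most frequent reciprocal classes, n Z L and N z l, are the parental types, so the F1 was n Z L / N z l.
The two rarest classes, n Z l and N z L, are the double crossovers. Comparing them with the parentals, only the l allele has switched, so l is the middle locus and the order is n – l – z.
n–l: (373 + 47)/2390 = 0.1757; l–z: (548 + 47)/2390 = 0.2490.
Expected DCO frequency = 0.1757 × 0.2490 ≈ 0.04375; observed = 47/2390 ≈ 0.01967.
Coefficient of coincidence = 0.01967/0.04375 ≈ 0.45; interference = 1 − 0.45 = 0.55.

0.55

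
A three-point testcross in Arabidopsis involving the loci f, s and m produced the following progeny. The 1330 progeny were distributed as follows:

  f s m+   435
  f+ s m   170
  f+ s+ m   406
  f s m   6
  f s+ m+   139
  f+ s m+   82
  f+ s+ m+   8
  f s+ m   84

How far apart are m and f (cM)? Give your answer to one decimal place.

13.5 cM

The two most frequent reciprocal classes, f+ s+ m and f s m+, are the parental types, so the F1 was f+ s+ m / f s m+.
The two rarest classes, f+ s+ m+ and f s m, are the double crossovers. Comparing them with the parentals, only the m allele has switched, so m is the middle locus and the order is f – m – s.
Crossovers in the f–m interval produce the single-crossover classes f s+ m and f+ s m+ (84 + 82 = 166) plus the double crossovers (14).
RF(f–m) = (166 + 14) / 1330 = 180/1330 = 0.1353 → 13.5 cM.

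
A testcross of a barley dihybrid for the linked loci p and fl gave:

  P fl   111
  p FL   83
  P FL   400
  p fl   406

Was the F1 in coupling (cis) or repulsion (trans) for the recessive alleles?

The two most frequent classes are P FL (400) and p fl (406); these are the parental (non-recombinant) types.
So the F1 carried P FL on one chromosome and p fl on the other — the recessive alleles are on the same chromosome (cis / coupling).

cis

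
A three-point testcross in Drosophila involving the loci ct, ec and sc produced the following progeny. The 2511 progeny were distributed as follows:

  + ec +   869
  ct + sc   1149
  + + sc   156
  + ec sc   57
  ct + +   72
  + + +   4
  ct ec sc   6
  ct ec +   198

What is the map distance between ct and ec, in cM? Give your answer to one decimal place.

The two most frequent reciprocal classes, ct + sc and + ec +, are the parental types, so the F1 was ct + sc / + ec +.
The two rarest classes, ct ec sc and + + +, are the double crossovers. Comparing them with the parentals, only the ec allele has switched, so ec is the middle locus and the order is ct – ec – sc.
Crossovers in the ct–ec interval produce the single-crossover classes + + sc and ct ec + (156 + 198 = 354) plus the double crossovers (10).
RF(ct–ec) = (354 + 10) / 2511 = 364/2511 = 0.1450 → 14.5 cM.

14.5 cM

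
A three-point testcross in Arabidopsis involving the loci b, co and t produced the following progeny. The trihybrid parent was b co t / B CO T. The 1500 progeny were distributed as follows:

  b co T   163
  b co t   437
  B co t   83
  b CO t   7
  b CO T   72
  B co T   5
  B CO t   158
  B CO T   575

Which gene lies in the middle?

The two rarest classes, b CO t and B co T, are the double crossovers. Comparing them with the parentals, only the co allele has switched, so co is the middle locus and the order is t – co – b.

co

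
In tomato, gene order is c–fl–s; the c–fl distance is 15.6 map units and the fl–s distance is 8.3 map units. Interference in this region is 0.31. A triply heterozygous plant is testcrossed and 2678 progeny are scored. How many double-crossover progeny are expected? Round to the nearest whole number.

24

Map distances give recombination frequencies of 0.156 and 0.083 for the two intervals.
With interference 0.31 (so coincidence = 0.69), expected double-crossover frequency = 0.156 × 0.083 × 0.69 = 0.00893.
Expected number = 0.00893 × 2678 = 23.93 ≈ 24.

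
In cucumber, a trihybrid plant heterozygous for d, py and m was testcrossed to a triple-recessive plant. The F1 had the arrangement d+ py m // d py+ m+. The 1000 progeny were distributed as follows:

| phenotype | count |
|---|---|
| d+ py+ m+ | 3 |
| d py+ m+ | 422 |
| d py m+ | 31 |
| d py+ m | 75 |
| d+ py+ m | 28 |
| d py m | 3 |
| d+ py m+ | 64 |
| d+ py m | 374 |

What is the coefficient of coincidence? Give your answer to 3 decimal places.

The two rarest classes, d py m and d+ py+ m+, are the double crossovers. Comparing them with the parentals, only the d allele has switched, so d is the middle locus and the order is py – d – m.
py–d: (59 + 6)/1000 = 0.0650; d–m: (139 + 6)/1000 = 0.1450.
Expected DCO frequency = 0.0650 × 0.1450 ≈ 0.00942; observed = 6/1000 ≈ 0.00600.
Coefficient of coincidence = 0.00600/0.00942 ≈ 0.637.

0.637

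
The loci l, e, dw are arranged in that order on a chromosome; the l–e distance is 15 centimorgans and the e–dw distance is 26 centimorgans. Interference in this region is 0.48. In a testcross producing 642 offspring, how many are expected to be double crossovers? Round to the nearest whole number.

Map distances give recombination frequencies of 0.150 and 0.260 for the two intervals.
With interference 0.48 (so coincidence = 0.52), expected double-crossover frequency = 0.150 × 0.260 × 0.52 = 0.02028.
Expected number = 0.02028 × 642 = 13.02 ≈ 13.

13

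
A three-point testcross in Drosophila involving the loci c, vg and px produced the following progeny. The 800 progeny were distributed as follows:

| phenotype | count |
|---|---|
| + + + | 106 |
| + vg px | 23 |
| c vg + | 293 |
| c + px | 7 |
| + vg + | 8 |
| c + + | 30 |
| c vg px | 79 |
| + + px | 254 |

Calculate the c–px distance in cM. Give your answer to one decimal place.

The two most frequent reciprocal classes, c vg + and + + px, are the parental types, so the F1 was c vg + / + + px.
The two rarest classes, + vg + and c + px, are the double crossovers. Comparing them with the parentals, only the c allele has switched, so c is the middle locus and the order is px – c – vg.
Crossovers in the px–c interval produce the single-crossover classes c vg px and + + + (79 + 106 = 185) plus the double crossovers (15).
RF(px–c) = (185 + 15) / 800 = 200/800 = 0.2500 → 25.0 cM.

25.0 cM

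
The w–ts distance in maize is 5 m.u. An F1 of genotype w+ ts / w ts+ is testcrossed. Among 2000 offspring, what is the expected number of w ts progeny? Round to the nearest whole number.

A map distance of 5 m.u. corresponds to a recombination frequency of 0.050.
The F1 is w+ ts / w ts+, so w ts is a recombinant gamete class with expected frequency r/2 = 0.050/2 = 0.0250.
Expected number = 0.0250 × 2000 = 50.00 ≈ 50.

50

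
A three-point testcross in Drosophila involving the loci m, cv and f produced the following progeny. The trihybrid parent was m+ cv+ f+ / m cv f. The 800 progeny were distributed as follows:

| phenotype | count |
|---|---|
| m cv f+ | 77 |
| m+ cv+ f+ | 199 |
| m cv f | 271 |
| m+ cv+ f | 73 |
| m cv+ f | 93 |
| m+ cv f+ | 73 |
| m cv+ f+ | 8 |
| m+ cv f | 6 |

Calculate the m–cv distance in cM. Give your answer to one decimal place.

22.5 cM

The two rarest classes, m cv+ f+ and m+ cv f, are the double crossovers. Comparing them with the parentals, only the m allele has switched, so m is the middle locus and the order is cv – m – f.
Crossovers in the cv–m interval produce the single-crossover classes m+ cv f+ and m cv+ f (73 + 93 = 166) plus the double crossovers (14).
RF(cv–m) = (166 + 14) / 800 = 180/800 = 0.2250 → 22.5 cM.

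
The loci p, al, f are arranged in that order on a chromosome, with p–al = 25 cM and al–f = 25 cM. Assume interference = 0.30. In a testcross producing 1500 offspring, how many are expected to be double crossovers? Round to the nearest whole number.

66

Map distances give recombination frequencies of 0.250 and 0.250 for the two intervals.
With interference 0.30 (so coincidence = 0.70), expected double-crossover frequency = 0.250 × 0.250 × 0.70 = 0.04375.
Expected number = 0.04375 × 1500 = 65.62 ≈ 66.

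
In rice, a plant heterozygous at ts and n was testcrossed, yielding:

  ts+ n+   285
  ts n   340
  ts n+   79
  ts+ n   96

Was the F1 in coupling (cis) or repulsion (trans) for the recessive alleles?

The two most frequent classes are ts+ n+ (285) and ts n (340); these are the parental (non-recombinant) types.
So the F1 carried ts+ n+ on one chromosome and ts n on the other — the recessive alleles are on the same chromosome (cis / coupling).

cis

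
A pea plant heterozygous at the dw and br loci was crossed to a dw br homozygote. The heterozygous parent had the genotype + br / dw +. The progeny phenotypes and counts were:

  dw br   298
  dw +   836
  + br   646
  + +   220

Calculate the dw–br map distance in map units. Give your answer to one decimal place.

The recombinant classes are + + and dw br: 220 + 298 = 518.
Recombination frequency = 518/2000 = 0.2590 ≈ 25.9%, i.e. 25.9 map units.

25.9 map units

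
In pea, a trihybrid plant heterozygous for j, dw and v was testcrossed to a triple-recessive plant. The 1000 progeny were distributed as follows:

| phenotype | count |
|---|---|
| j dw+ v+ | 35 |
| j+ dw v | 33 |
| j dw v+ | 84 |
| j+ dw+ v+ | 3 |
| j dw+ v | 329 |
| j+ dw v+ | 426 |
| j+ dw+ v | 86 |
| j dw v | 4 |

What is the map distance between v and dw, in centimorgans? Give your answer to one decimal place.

The two most frequent reciprocal classes, j dw+ v and j+ dw v+, are the parental types, so the F1 was j dw+ v / j+ dw v+.
The two rarest classes, j dw v and j+ dw+ v+, are the double crossovers. Comparing them with the parentals, only the dw allele has switched, so dw is the middle locus and the order is j – dw – v.
Crossovers in the dw–v interval produce the single-crossover classes j dw+ v+ and j+ dw v (35 + 33 = 68) plus the double crossovers (7).
RF(dw–v) = (68 + 7) / 1000 = 75/1000 = 0.0750 → 7.5 centimorgans.

7.5 centimorgans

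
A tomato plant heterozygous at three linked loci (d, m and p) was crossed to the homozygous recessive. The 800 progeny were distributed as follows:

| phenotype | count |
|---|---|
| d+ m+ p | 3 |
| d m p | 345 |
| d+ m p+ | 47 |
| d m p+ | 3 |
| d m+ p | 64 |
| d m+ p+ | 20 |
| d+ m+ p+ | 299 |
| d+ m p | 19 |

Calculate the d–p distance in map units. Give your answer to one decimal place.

The two most frequent reciprocal classes, d m p and d+ m+ p+, are the parental types, so the F1 was d m p / d+ m+ p+.
The two rarest classes, d m p+ and d+ m+ p, are the double crossovers. Comparing them with the parentals, only the p allele has switched, so p is the middle locus and the order is m – p – d.
Crossovers in the p–d interval produce the single-crossover classes d+ m p and d m+ p+ (19 + 20 = 39) plus the double crossovers (6).
RF(p–d) = (39 + 6) / 800 = 45/800 = 0.0563 → 5.6 map units.

5.6 map units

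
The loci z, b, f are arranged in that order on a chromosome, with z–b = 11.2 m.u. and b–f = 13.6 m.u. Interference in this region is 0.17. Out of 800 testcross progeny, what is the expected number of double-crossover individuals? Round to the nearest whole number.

Map distances give recombination frequencies of 0.112 and 0.136 for the two intervals.
With interference 0.17 (so coincidence = 0.83), expected double-crossover frequency = 0.112 × 0.136 × 0.83 = 0.01264.
Expected number = 0.01264 × 800 = 10.11 ≈ 10.

10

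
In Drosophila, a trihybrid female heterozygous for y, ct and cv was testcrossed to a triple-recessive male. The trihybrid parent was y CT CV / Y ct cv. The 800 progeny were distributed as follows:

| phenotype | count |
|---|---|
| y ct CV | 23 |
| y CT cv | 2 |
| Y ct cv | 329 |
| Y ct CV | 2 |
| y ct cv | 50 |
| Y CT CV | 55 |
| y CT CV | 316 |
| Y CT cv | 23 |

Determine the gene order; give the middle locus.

cv

The two rarest classes, y CT cv and Y ct CV, are the double crossovers. Comparing them with the parentals, only the cv allele has switched, so cv is the middle locus and the order is y – cv – ct.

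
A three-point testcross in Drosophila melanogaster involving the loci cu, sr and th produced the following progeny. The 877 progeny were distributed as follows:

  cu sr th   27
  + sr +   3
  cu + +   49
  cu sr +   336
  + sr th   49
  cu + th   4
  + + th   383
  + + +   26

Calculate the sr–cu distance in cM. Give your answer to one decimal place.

The two most frequent reciprocal classes, + + th and cu sr +, are the parental types, so the F1 was + + th / cu sr +.
The two rarest classes, cu + th and + sr +, are the double crossovers. Comparing them with the parentals, only the cu allele has switched, so cu is the middle locus and the order is th – cu – sr.
Crossovers in the cu–sr interval produce the single-crossover classes + sr th and cu + + (49 + 49 = 98) plus the double crossovers (7).
RF(cu–sr) = (98 + 7) / 877 = 105/877 = 0.1197 → 12.0 cM.

12.0 cM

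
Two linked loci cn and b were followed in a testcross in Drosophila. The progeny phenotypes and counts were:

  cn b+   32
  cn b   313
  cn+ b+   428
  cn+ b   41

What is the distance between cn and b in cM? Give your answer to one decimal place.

9.0 cM

The two most frequent classes, cn+ b+ (428) and cn b (313), are the parental types, so the F1 was cn+ b+ / cn b.
The recombinant classes are cn+ b and cn b+: 41 + 32 = 73.
Recombination frequency = 73/814 = 0.0897 ≈ 9.0%, i.e. 9.0 cM.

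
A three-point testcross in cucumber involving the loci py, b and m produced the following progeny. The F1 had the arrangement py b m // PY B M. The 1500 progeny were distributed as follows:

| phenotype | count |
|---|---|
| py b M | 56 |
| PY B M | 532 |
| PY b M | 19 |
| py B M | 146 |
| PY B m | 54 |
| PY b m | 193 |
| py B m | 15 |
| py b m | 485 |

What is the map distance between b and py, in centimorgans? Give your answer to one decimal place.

24.9 centimorgans

The two rarest classes, py B m and PY b M, are the double crossovers. Comparing them with the parentals, only the b allele has switched, so b is the middle locus and the order is py – b – m.
Crossovers in the py–b interval produce the single-crossover classes PY b m and py B M (193 + 146 = 339) plus the double crossovers (34).
RF(py–b) = (339 + 34) / 1500 = 373/1500 = 0.2487 → 24.9 centimorgans.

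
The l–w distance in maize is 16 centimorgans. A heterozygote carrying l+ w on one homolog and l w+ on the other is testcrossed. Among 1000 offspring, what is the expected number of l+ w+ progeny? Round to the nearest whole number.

80

A map distance of 16 centimorgans corresponds to a recombination frequency of 0.160.
The F1 is l+ w / l w+, so l+ w+ is a recombinant gamete class with expected frequency r/2 = 0.160/2 = 0.0800.
Expected number = 0.0800 × 1000 = 80.00 ≈ 80.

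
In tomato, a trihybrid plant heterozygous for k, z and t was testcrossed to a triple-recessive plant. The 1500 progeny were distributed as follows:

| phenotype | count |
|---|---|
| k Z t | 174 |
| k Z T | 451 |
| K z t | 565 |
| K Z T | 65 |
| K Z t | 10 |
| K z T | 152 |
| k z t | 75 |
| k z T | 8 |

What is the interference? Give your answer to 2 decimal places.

0.50

The two most frequent reciprocal classes, K z t and k Z T, are the parental types, so the F1 was K z t / k Z T.
The two rarest classes, K Z t and k z T, are the double crossovers. Comparing them with the parentals, only the z allele has switched, so z is the middle locus and the order is t – z – k.
t–z: (326 + 18)/1500 = 0.2293; z–k: (140 + 18)/1500 = 0.1053.
Expected DCO frequency = 0.2293 × 0.1053 ≈ 0.02415; observed = 18/1500 ≈ 0.01200.
Coefficient of coincidence = 0.01200/0.02415 ≈ 0.50; interference = 1 − 0.50 = 0.50.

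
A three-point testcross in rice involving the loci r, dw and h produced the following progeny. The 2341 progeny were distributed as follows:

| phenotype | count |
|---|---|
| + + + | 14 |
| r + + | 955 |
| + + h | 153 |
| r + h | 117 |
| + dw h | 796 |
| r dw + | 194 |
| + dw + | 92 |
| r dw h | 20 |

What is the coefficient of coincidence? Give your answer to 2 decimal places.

The two most frequent reciprocal classes, r + + and + dw h, are the parental types, so the F1 was r + + / + dw h.
The two rarest classes, + + + and r dw h, are the double crossovers. Comparing them with the parentals, only the r allele has switched, so r is the middle locus and the order is dw – r – h.
dw–r: (347 + 34)/2341 = 0.1628; r–h: (209 + 34)/2341 = 0.1038.
Expected DCO frequency = 0.1628 × 0.1038 ≈ 0.01690; observed = 34/2341 ≈ 0.01452.
Coefficient of coincidence = 0.01452/0.01690 ≈ 0.86.

0.86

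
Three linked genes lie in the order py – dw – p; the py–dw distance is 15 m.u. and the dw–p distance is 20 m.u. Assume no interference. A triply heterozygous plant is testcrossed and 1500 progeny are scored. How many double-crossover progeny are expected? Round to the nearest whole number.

45

Map distances give recombination frequencies of 0.150 and 0.200 for the two intervals.
With no interference, expected double-crossover frequency = 0.150 × 0.200 = 0.03000.
Expected number = 0.03000 × 1500 = 45.00 ≈ 45.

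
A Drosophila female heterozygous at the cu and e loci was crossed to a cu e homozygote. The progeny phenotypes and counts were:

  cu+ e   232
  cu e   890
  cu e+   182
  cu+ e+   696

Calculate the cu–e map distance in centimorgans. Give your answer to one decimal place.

The two most frequent classes, cu+ e+ (696) and cu e (890), are the parental types, so the F1 was cu+ e+ / cu e.
The recombinant classes are cu+ e and cu e+: 232 + 182 = 414.
Recombination frequency = 414/2000 = 0.2070 ≈ 20.7%, i.e. 20.7 centimorgans.

20.7 centimorgans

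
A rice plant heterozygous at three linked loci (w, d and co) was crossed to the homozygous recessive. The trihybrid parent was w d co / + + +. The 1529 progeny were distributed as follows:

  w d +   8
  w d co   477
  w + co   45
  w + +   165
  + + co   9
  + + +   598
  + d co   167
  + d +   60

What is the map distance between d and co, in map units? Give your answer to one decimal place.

The two rarest classes, w d + and + + co, are the double crossovers. Comparing them with the parentals, only the co allele has switched, so co is the middle locus and the order is w – co – d.
Crossovers in the co–d interval produce the single-crossover classes w + co and + d + (45 + 60 = 105) plus the double crossovers (17).
RF(co–d) = (105 + 17) / 1529 = 122/1529 = 0.0798 → 8.0 map units.

8.0 map units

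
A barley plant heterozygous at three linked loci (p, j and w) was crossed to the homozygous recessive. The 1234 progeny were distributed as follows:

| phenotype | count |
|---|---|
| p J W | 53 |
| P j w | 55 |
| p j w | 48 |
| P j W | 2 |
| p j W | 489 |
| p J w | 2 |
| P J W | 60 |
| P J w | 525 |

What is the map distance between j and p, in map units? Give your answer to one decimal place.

The two most frequent reciprocal classes, P J w and p j W, are the parental types, so the F1 was P J w / p j W.
The two rarest classes, p J w and P j W, are the double crossovers. Comparing them with the parentals, only the p allele has switched, so p is the middle locus and the order is j – p – w.
Crossovers in the j–p interval produce the single-crossover classes P j w and p J W (55 + 53 = 108) plus the double crossovers (4).
RF(j–p) = (108 + 4) / 1234 = 112/1234 = 0.0908 → 9.1 map units.

9.1 map units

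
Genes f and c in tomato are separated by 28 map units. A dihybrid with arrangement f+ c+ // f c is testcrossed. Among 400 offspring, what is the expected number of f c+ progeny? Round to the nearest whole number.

56

A map distance of 28 map units corresponds to a recombination frequency of 0.280.
The F1 is f+ c+ / f c, so f c+ is a recombinant gamete class with expected frequency r/2 = 0.280/2 = 0.1400.
Expected number = 0.1400 × 400 = 56.00 ≈ 56.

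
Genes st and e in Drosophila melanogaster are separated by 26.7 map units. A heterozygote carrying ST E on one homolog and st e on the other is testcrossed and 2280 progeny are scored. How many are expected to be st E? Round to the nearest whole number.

304

A map distance of 26.7 map units corresponds to a recombination frequency of 0.267.
The F1 is ST E / st e, so st E is a recombinant gamete class with expected frequency r/2 = 0.267/2 = 0.1335.
Expected number = 0.1335 × 2280 = 304.38 ≈ 304.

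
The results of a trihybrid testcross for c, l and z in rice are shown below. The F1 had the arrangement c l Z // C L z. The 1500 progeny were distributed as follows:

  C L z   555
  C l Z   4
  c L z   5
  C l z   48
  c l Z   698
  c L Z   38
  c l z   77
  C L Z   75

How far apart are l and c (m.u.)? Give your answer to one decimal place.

The two rarest classes, C l Z and c L z, are the double crossovers. Comparing them with the parentals, only the c allele has switched, so c is the middle locus and the order is l – c – z.
Crossovers in the l–c interval produce the single-crossover classes c L Z and C l z (38 + 48 = 86) plus the double crossovers (9).
RF(l–c) = (86 + 9) / 1500 = 95/1500 = 0.0633 → 6.3 m.u.

6.3 m.u.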